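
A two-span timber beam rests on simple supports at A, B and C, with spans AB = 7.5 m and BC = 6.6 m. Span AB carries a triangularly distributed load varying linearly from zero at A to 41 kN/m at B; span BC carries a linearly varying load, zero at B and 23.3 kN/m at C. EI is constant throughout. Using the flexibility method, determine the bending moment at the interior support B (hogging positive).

Insert a hinge at B; M_B is the redundant, and each span becomes simply supported.
Discontinuity in slope at B on the released structure — sum the simple-span end rotations:
  span AB: triangular load, peak 41: w₀L³/(45EI) = 384.4/EI
  span BC: triangular load, peak 23.3: 7w₀L³/(360EI) = 130.3/EI
  relative rotation θ_0 = (384.4 + 130.3)/EI = 514.6/EI
A unit hogging moment at B produces rotation L₁/(3EI) + L₂/(3EI) = 4.7/EI.
Slope continuity at B: θ_0 = M_B·4.7/EI, so M_B = 514.6/4.7 = 109.5 kN·m (hogging).

M_B = 109.5 kN·m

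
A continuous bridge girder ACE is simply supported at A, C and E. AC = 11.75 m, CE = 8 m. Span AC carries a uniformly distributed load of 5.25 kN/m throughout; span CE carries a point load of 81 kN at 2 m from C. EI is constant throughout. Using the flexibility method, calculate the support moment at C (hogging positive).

Release continuity at C by inserting a hinge; the redundant is the internal moment M_C. The primary structure is two simply-supported spans AC and CE.
Rotations at C on the released spans (each span's end-slope, ×1/EI):
  span AC: UDL 5.25: wL³/(24EI) = 354.9/EI
  span CE: point load 81 at a = 2: Pab(L + b)/(6LEI) = 283.5/EI
  relative rotation θ_0 = (354.9 + 283.5)/EI = 638.4/EI
A unit hogging moment at C produces rotation L₁/(3EI) + L₂/(3EI) = 6.583/EI.
Slope continuity at C: θ_0 = M_C·6.583/EI, so M_C = 638.4/6.583 = 96.97 kN·m (hogging).

M_C = 96.97 kN·m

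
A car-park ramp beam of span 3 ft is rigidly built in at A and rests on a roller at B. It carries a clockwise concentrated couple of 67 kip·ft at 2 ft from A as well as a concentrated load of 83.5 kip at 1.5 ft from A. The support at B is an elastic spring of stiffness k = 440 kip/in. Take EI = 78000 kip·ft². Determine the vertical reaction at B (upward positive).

Choose R_B as the redundant. The primary structure is the cantilever fixed at A.
Free-end deflection of the primary structure under the applied loading (downward +):
  clockwise couple 67 at a = 2: M₀a(2L − a)/(2EI) = 268/EI
  point load 83.5 at a = 1.5: Pa²(3L − a)/(6EI) = 234.8/EI
  δ_0 = 502.8/EI
Tip deflection under a unit load at B: L³/(3EI) = 9/EI.
With EI = 78000 kip·ft²: δ_0 = 0.006447 ft and δ_{BB} = 0.000115 ft/kip.
Compatibility — the spring shortens by R_B/k under the reaction it provides: δ_0 − R_B·δ_{BB} = R_B/k. With 1/k = 1/(440×12) ft/kip = 0.000189 ft/kip, R_B = δ_0 / (δ_{BB} + 1/k) = 0.006447 / (0.000115 + 0.000189) = 21.15 kip.

R_B = 21.15 kip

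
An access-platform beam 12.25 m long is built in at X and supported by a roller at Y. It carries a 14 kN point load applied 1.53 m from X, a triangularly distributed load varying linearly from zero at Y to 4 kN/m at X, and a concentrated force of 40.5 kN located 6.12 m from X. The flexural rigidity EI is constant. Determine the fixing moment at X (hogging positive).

M_X = 150.6 kN·m

Release the roller at Y. Primary structure: cantilever fixed at X.
Deflection at Y on the released cantilever, summing each load's contribution:
  point load 14 at a = 1.53: Pa²(3L − a)/(6EI) = 192.4/EI
  triangular load, peak 4 at the fixed end: w₀L⁴/(30EI) = 3003/EI
  point load 40.5 at a = 6.12: Pa²(3L − a)/(6EI) = 7744/EI
  δ_0 = 10939/EI
Tip deflection under a unit load at Y: L³/(3EI) = 612.8/EI.
The prop prevents deflection at Y: R_Y = δ_0/δ_{YY} = 10939/612.8 = 17.85 kN.
Moment equilibrium about X: M_X = Σ(load moments about X) − R_Y·L = 369.3 − 17.85×12.25 = 150.6 kN·m.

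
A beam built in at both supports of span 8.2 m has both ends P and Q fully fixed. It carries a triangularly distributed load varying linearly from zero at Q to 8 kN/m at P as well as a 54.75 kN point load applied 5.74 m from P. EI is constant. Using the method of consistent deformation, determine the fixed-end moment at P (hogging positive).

Release both end moments; the primary structure is a simply-supported span PQ with redundants M_P and M_Q.
End rotations of the released simple span under the applied load (×1/EI):
  at P: triangular load, peak 8: w₀L³/(45EI) = 98.02/EI
  at Q: triangular load, peak 8: 7w₀L³/(360EI) = 85.77/EI
  at P: point load 54.75 at a = 5.74: Pab(L + b)/(6LEI) = 167.5/EI
  at Q: point load 54.75 at a = 5.74: Pab(L + a)/(6LEI) = 219/EI
  θ_P0 = 265.5/EI,  θ_Q0 = 304.8/EI
Flexibility coefficients: a unit moment at one end gives L/(3EI) there and L/(6EI) at the far end, so f₁₁ = f₂₂ = 2.733/EI and f₁₂ = f₂₁ = 1.367/EI.
Compatibility — zero rotation at each built-in end:
  2.733 M_P + 1.367 M_Q = 265.5
  1.367 M_P + 2.733 M_Q = 304.8
Solving the pair gives M_P = 55.18 kN·m and M_Q = 83.93 kN·m (hogging).

M_P = 55.18 kN·m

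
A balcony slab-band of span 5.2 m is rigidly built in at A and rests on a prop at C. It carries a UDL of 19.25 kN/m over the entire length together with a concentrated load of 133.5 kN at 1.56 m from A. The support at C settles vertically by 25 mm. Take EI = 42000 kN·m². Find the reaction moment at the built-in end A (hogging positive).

M_A = 305.5 kN·m

Remove the prop at C; the released (primary) structure is a cantilever built in at A.
Free-end deflection of the primary structure under the applied loading (downward +):
  UDL 19.25: wL⁴/(8EI) = 1759/EI
  point load 133.5 at a = 1.56: Pa²(3L − a)/(6EI) = 760.2/EI
  δ_0 = 2520/EI
Flexibility coefficient — unit upward force at C: δ_{CC} = L³/(3EI) = 46.87/EI.
With EI = 42000 kN·m²: δ_0 = 0.05999 m and δ_{CC} = 0.001116 m/kN.
Compatibility — the beam at C must follow the support down by 0.025 m: δ_0 − R_C·δ_{CC} = 0.025, so R_C = (0.05999 − 0.025)/0.001116 = 31.36 kN.
Moment equilibrium about A: M_A = Σ(load moments about A) − R_C·L = 468.5 − 31.36×5.2 = 305.5 kN·m.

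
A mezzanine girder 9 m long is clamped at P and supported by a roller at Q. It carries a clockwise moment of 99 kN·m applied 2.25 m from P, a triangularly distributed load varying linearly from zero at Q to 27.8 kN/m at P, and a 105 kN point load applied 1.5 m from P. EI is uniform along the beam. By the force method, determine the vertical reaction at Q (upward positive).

Remove the prop at Q; the released (primary) structure is a cantilever built in at P.
Downward deflection at the released point Q due to the loads:
  clockwise couple 99 at a = 2.25: M₀a(2L − a)/(2EI) = 1754/EI
  triangular load, peak 27.8 at the fixed end: w₀L⁴/(30EI) = 6080/EI
  point load 105 at a = 1.5: Pa²(3L − a)/(6EI) = 1004/EI
  δ_0 = 8838/EI
Flexibility coefficient — unit upward force at Q: δ_{QQ} = L³/(3EI) = 243/EI.
The prop prevents deflection at Q: R_Q = δ_0/δ_{QQ} = 8838/243 = 36.37 kN.

R_Q = 36.37 kN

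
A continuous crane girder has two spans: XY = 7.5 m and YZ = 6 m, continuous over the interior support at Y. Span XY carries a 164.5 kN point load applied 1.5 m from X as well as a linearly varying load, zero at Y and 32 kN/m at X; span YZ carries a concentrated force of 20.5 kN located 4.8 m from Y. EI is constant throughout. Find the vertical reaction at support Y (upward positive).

Release continuity at Y by inserting a hinge; the redundant is the internal moment M_Y. The primary structure is two simply-supported spans XY and YZ.
Discontinuity in slope at Y on the released structure — sum the simple-span end rotations:
  span XY: point load 164.5 at a = 1.5: Pab(L + a)/(6LEI) = 296.1/EI
  span XY: triangular load, peak 32: 7w₀L³/(360EI) = 262.5/EI
  span YZ: point load 20.5 at a = 4.8: Pab(L + b)/(6LEI) = 23.62/EI
  relative rotation θ_0 = (558.6 + 23.62)/EI = 582.2/EI
A unit hogging moment at Y produces rotation L₁/(3EI) + L₂/(3EI) = 4.5/EI.
Compatibility: M_Y·(L₁+L₂)/(3EI) = θ_0, giving M_Y = 129.4 kN·m (hogging).
Span XY, ΣM about X with M_Y applied at Y: R_Y^{XY}·7.5 = 546.8 + 129.4, so R_Y^{XY} = 90.15 kN and R_X = 284.5 − 90.15 = 194.3 kN.
Span YZ, ΣM about Z: R_Y^{YZ}·6 = 24.6 + 129.4, so R_Y^{YZ} = 25.66 kN and R_Z = 20.5 − 25.66 = -5.164 kN.
R_Y = 90.15 + 25.66 = 115.8 kN.

R_Y = 115.8 kN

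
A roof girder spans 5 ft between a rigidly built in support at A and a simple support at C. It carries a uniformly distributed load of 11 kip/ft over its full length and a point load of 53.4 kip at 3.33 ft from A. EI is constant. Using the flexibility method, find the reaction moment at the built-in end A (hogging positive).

M_A = 73.99 kip·ft

Remove the prop at C; the released (primary) structure is a cantilever built in at A.
Downward deflection at the released point C due to the loads:
  UDL 11: wL⁴/(8EI) = 859.4/EI
  point load 53.4 at a = 3.33: Pa²(3L − a)/(6EI) = 1152/EI
  δ_0 = 2011/EI
Flexibility coefficient — unit upward force at C: δ_{CC} = L³/(3EI) = 41.67/EI.
The prop prevents deflection at C: R_C = δ_0/δ_{CC} = 2011/41.67 = 48.27 kip.
Moment equilibrium about A: M_A = Σ(load moments about A) − R_C·L = 315.3 − 48.27×5 = 73.99 kip·ft.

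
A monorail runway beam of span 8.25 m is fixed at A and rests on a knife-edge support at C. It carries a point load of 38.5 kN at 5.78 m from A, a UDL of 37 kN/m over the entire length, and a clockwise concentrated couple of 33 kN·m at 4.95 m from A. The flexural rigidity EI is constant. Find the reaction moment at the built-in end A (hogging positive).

M_A = 349.5 kN·m

Remove the prop at C; the released (primary) structure is a cantilever built in at A.
Free-end deflection of the primary structure under the applied loading (downward +):
  point load 38.5 at a = 5.78: Pa²(3L − a)/(6EI) = 4067/EI
  UDL 37: wL⁴/(8EI) = 21425/EI
  clockwise couple 33 at a = 4.95: M₀a(2L − a)/(2EI) = 943.3/EI
  δ_0 = 26435/EI
Tip deflection under a unit load at C: L³/(3EI) = 187.2/EI.
Compatibility at C: δ_0 − R_C·δ_{CC} = 0, so R_C = 26435/187.2 = 141.2 kN.
Moment equilibrium about A: M_A = Σ(load moments about A) − R_C·L = 1515 − 141.2×8.25 = 349.5 kN·m.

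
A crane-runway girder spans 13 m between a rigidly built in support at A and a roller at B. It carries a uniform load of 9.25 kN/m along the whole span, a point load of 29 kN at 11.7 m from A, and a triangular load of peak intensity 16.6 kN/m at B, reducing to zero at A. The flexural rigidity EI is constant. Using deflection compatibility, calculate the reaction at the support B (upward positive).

R_B = 129.1 kN

Take the reaction at B as the redundant and release it; the primary structure is a cantilever fixed at A.
Deflection at B on the released cantilever, summing each load's contribution:
  UDL 9.25: wL⁴/(8EI) = 33024/EI
  point load 29 at a = 11.7: Pa²(3L − a)/(6EI) = 18063/EI
  triangular load, peak 16.6 at the free end: 11w₀L⁴/(120EI) = 43460/EI
  δ_0 = 94547/EI
Tip deflection under a unit load at B: L³/(3EI) = 732.3/EI.
The prop prevents deflection at B: R_B = δ_0/δ_{BB} = 94547/732.3 = 129.1 kN.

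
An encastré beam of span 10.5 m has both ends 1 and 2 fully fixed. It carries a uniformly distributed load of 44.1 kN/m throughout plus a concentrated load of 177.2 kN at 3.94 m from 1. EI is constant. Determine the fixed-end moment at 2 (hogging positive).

Take the two fixed-end moments M_1, M_2 as redundants; the released structure is the simple span 12.
On the primary (simply-supported) span, the end slopes from the loading are:
  at 1: UDL 44.1: wL³/(24EI) = 2127/EI
  at 2: UDL 44.1: wL³/(24EI) = 2127/EI
  at 1: point load 177.2 at a = 3.94: Pab(L + b)/(6LEI) = 1240/EI
  at 2: point load 177.2 at a = 3.94: Pab(L + a)/(6LEI) = 1050/EI
  θ_10 = 3367/EI,  θ_20 = 3177/EI
Flexibility coefficients: a unit moment at one end gives L/(3EI) there and L/(6EI) at the far end, so f₁₁ = f₂₂ = 3.5/EI and f₁₂ = f₂₁ = 1.75/EI.
Compatibility — zero rotation at each built-in end:
  3.5 M_1 + 1.75 M_2 = 3367
  1.75 M_1 + 3.5 M_2 = 3177
Solving the pair gives M_1 = 677.7 kN·m and M_2 = 568.8 kN·m (hogging).

M_2 = 568.8 kN·m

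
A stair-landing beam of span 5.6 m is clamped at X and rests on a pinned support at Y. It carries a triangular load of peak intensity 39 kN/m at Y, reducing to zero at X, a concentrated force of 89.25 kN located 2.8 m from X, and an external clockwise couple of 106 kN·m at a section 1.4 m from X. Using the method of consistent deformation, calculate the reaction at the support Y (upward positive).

Release the roller at Y. Primary structure: cantilever fixed at X.
Free-end deflection of the primary structure under the applied loading (downward +):
  triangular load, peak 39 at the free end: 11w₀L⁴/(120EI) = 3516/EI
  point load 89.25 at a = 2.8: Pa²(3L − a)/(6EI) = 1633/EI
  clockwise couple 106 at a = 1.4: M₀a(2L − a)/(2EI) = 727.2/EI
  δ_0 = 5876/EI
Flexibility coefficient — unit upward force at Y: δ_{YY} = L³/(3EI) = 58.54/EI.
Compatibility at Y: δ_0 − R_Y·δ_{YY} = 0, so R_Y = 5876/58.54 = 100.4 kN.

R_Y = 100.4 kN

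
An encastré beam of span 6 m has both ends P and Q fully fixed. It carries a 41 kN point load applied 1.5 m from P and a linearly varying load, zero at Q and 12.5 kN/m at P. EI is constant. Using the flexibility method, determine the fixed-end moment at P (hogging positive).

Take the two fixed-end moments M_P, M_Q as redundants; the released structure is the simple span PQ.
End rotations of the released simple span under the applied load (×1/EI):
  at P: point load 41 at a = 1.5: Pab(L + b)/(6LEI) = 80.72/EI
  at Q: point load 41 at a = 1.5: Pab(L + a)/(6LEI) = 57.66/EI
  at P: triangular load, peak 12.5: w₀L³/(45EI) = 60/EI
  at Q: triangular load, peak 12.5: 7w₀L³/(360EI) = 52.5/EI
  θ_P0 = 140.7/EI,  θ_Q0 = 110.2/EI
Flexibility coefficients: a unit moment at one end gives L/(3EI) there and L/(6EI) at the far end, so f₁₁ = f₂₂ = 2/EI and f₁₂ = f₂₁ = 1/EI.
Compatibility — zero rotation at each built-in end:
  2 M_P + 1 M_Q = 140.7
  1 M_P + 2 M_Q = 110.2
Solving the pair gives M_P = 57.09 kN·m and M_Q = 26.53 kN·m (hogging).

M_P = 57.09 kN·m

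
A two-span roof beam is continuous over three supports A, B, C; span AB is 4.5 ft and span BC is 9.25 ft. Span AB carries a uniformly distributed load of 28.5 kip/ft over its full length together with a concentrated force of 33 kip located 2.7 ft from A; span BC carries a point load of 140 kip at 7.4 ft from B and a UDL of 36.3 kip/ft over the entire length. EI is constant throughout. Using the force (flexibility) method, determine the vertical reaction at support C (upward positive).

R_C = 239 kip

Take M_B as the redundant. Released structure: two simple spans AB and BC with a hinge at B.
Discontinuity in slope at B on the released structure — sum the simple-span end rotations:
  span AB: UDL 28.5: wL³/(24EI) = 108.2/EI
  span AB: point load 33 at a = 2.7: Pab(L + a)/(6LEI) = 42.77/EI
  span BC: point load 140 at a = 7.4: Pab(L + b)/(6LEI) = 383.3/EI
  span BC: UDL 36.3: wL³/(24EI) = 1197/EI
  relative rotation θ_0 = (151 + 1580)/EI = 1731/EI
A unit hogging moment at B produces rotation L₁/(3EI) + L₂/(3EI) = 4.583/EI.
Compatibility: M_B·(L₁+L₂)/(3EI) = θ_0, giving M_B = 377.8 kip·ft (hogging).
Span BC, ΣM about C: R_B^{BC}·9.25 = 1812 + 377.8, so R_B^{BC} = 236.7 kip and R_C = 475.8 − 236.7 = 239 kip.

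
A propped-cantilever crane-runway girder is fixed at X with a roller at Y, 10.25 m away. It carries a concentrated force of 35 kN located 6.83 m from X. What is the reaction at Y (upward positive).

R_Y = 18.13 kN

Remove the prop at Y; the released (primary) structure is a cantilever built in at X.
Free-end deflection of the primary structure under the applied loading (downward +):
  point load 35 at a = 6.83: Pa²(3L − a)/(6EI) = 6509/EI
Flexibility coefficient — unit upward force at Y: δ_{YY} = L³/(3EI) = 359/EI.
Compatibility at Y: δ_0 − R_Y·δ_{YY} = 0, so R_Y = 6509/359 = 18.13 kN.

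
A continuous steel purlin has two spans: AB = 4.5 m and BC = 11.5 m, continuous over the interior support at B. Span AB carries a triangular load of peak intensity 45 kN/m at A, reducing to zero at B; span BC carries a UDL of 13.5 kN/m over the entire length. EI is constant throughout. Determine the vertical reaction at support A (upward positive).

R_A = 28.53 kN

Insert a hinge at B; M_B is the redundant, and each span becomes simply supported.
Rotations at B on the released spans (each span's end-slope, ×1/EI):
  span AB: triangular load, peak 45: 7w₀L³/(360EI) = 79.73/EI
  span BC: UDL 13.5: wL³/(24EI) = 855.5/EI
  relative rotation θ_0 = (79.73 + 855.5)/EI = 935.2/EI
A unit hogging moment at B produces rotation L₁/(3EI) + L₂/(3EI) = 5.333/EI.
Slope continuity at B: θ_0 = M_B·5.333/EI, so M_B = 935.2/5.333 = 175.4 kN·m (hogging).
Span AB, ΣM about A with M_B applied at B: R_B^{AB}·4.5 = 151.9 + 175.4, so R_B^{AB} = 72.72 kN and R_A = 101.2 − 72.72 = 28.53 kN.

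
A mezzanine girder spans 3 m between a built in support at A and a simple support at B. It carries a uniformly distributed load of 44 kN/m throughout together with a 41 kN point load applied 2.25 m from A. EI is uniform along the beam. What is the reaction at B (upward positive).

Remove the prop at B; the released (primary) structure is a cantilever built in at A.
Free-end deflection of the primary structure under the applied loading (downward +):
  UDL 44: wL⁴/(8EI) = 445.5/EI
  point load 41 at a = 2.25: Pa²(3L − a)/(6EI) = 233.5/EI
  δ_0 = 679/EI
Tip deflection under a unit load at B: L³/(3EI) = 9/EI.
Compatibility at B: δ_0 − R_B·δ_{BB} = 0, so R_B = 679/9 = 75.45 kN.

R_B = 75.45 kN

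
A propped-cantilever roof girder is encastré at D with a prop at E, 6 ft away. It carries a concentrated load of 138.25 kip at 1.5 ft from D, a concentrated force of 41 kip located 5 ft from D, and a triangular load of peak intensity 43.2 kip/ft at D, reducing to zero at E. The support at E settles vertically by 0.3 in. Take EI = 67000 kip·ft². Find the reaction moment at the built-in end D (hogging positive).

M_D = 399.3 kip·ft

Choose R_E as the redundant. The primary structure is the cantilever fixed at D.
Downward deflection at the released point E due to the loads:
  point load 138.25 at a = 1.5: Pa²(3L − a)/(6EI) = 855.4/EI
  point load 41 at a = 5: Pa²(3L − a)/(6EI) = 2221/EI
  triangular load, peak 43.2 at the fixed end: w₀L⁴/(30EI) = 1866/EI
  δ_0 = 4942/EI
Flexibility coefficient — unit upward force at E: δ_{EE} = L³/(3EI) = 72/EI.
With EI = 67000 kip·ft²: δ_0 = 0.073769 ft and δ_{EE} = 0.001075 ft/kip.
Compatibility — the beam at E must follow the support down by 0.025 ft: δ_0 − R_E·δ_{EE} = 0.025, so R_E = (0.073769 − 0.025)/0.001075 = 45.38 kip.
Moment equilibrium about D: M_D = Σ(load moments about D) − R_E·L = 671.6 − 45.38×6 = 399.3 kip·ft.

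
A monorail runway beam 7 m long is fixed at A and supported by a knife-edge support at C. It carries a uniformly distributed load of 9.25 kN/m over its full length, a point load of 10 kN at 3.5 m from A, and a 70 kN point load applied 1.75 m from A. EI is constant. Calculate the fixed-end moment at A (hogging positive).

Release the roller at C. Primary structure: cantilever fixed at A.
Primary-structure tip deflection at C by superposition:
  UDL 9.25: wL⁴/(8EI) = 2776/EI
  point load 10 at a = 3.5: Pa²(3L − a)/(6EI) = 357.3/EI
  point load 70 at a = 1.75: Pa²(3L − a)/(6EI) = 687.8/EI
  δ_0 = 3821/EI
Tip deflection under a unit load at C: L³/(3EI) = 114.3/EI.
The prop prevents deflection at C: R_C = δ_0/δ_{CC} = 3821/114.3 = 33.42 kN.
Moment equilibrium about A: M_A = Σ(load moments about A) − R_C·L = 384.1 − 33.42×7 = 150.2 kN·m.

M_A = 150.2 kN·m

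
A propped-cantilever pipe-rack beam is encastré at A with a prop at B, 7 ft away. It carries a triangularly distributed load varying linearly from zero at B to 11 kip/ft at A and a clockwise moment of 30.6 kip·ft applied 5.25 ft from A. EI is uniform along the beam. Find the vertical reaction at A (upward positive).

Remove the prop at B; the released (primary) structure is a cantilever built in at A.
Free-end deflection of the primary structure under the applied loading (downward +):
  triangular load, peak 11 at the fixed end: w₀L⁴/(30EI) = 880.4/EI
  clockwise couple 30.6 at a = 5.25: M₀a(2L − a)/(2EI) = 702.8/EI
  δ_0 = 1583/EI
Tip deflection under a unit load at B: L³/(3EI) = 114.3/EI.
The prop prevents deflection at B: R_B = δ_0/δ_{BB} = 1583/114.3 = 13.85 kip.
Vertical equilibrium: R_A = ΣP − R_B = 38.5 − 13.85 = 24.65 kip.

R_A = 24.65 kip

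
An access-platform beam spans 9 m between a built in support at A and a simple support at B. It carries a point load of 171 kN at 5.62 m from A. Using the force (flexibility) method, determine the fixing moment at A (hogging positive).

Release the roller at B. Primary structure: cantilever fixed at A.
Primary-structure tip deflection at B by superposition:
  point load 171 at a = 5.62: Pa²(3L − a)/(6EI) = 19245/EI
Tip deflection under a unit load at B: L³/(3EI) = 243/EI.
The prop prevents deflection at B: R_B = δ_0/δ_{BB} = 19245/243 = 79.2 kN.
Moment equilibrium about A: M_A = Σ(load moments about A) − R_B·L = 961 − 79.2×9 = 248.2 kN·m.

M_A = 248.2 kN·m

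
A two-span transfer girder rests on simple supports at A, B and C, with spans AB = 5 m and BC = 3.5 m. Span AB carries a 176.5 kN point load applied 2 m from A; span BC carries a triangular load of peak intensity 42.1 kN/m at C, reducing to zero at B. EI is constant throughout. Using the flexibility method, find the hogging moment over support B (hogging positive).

Release continuity at B by inserting a hinge; the redundant is the internal moment M_B. The primary structure is two simply-supported spans AB and BC.
Discontinuity in slope at B on the released structure — sum the simple-span end rotations:
  span AB: point load 176.5 at a = 2: Pab(L + a)/(6LEI) = 247.1/EI
  span BC: triangular load, peak 42.1: 7w₀L³/(360EI) = 35.1/EI
  relative rotation θ_0 = (247.1 + 35.1)/EI = 282.2/EI
A unit hogging moment at B produces rotation L₁/(3EI) + L₂/(3EI) = 2.833/EI.
Slope continuity at B: θ_0 = M_B·2.833/EI, so M_B = 282.2/2.833 = 99.6 kN·m (hogging).

M_B = 99.6 kN·m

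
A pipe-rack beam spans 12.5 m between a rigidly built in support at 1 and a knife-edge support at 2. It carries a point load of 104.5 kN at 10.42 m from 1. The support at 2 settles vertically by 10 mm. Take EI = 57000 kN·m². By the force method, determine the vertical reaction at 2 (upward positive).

R_2 = 77.78 kN

Choose R_2 as the redundant. The primary structure is the cantilever fixed at 1.
Primary-structure tip deflection at 2 by superposition:
  point load 104.5 at a = 10.42: Pa²(3L − a)/(6EI) = 51209/EI
Tip deflection under a unit load at 2: L³/(3EI) = 651/EI.
With EI = 57000 kN·m²: δ_0 = 0.89841 m and δ_{22} = 0.011422 m/kN.
Compatibility — the beam at 2 must follow the support down by 0.01 m: δ_0 − R_2·δ_{22} = 0.01, so R_2 = (0.89841 − 0.01)/0.011422 = 77.78 kN.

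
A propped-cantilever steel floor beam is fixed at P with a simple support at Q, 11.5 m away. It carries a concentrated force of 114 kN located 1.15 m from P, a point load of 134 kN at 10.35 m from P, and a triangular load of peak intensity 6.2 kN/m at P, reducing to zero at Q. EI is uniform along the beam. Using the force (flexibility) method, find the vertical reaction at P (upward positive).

Remove the prop at Q; the released (primary) structure is a cantilever built in at P.
Deflection at Q on the released cantilever, summing each load's contribution:
  point load 114 at a = 1.15: Pa²(3L − a)/(6EI) = 838/EI
  point load 134 at a = 10.35: Pa²(3L − a)/(6EI) = 57777/EI
  triangular load, peak 6.2 at the fixed end: w₀L⁴/(30EI) = 3615/EI
  δ_0 = 62229/EI
Tip deflection under a unit load at Q: L³/(3EI) = 507/EI.
The prop prevents deflection at Q: R_Q = δ_0/δ_{QQ} = 62229/507 = 122.8 kN.
Vertical equilibrium: R_P = ΣP − R_Q = 283.6 − 122.8 = 160.9 kN.

R_P = 160.9 kN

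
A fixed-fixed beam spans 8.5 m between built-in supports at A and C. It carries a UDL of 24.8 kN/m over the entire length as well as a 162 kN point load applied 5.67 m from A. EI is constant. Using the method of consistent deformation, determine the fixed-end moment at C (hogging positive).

M_C = 353.3 kN·m

Release both end moments; the primary structure is a simply-supported span AC with redundants M_A and M_C.
On the primary (simply-supported) span, the end slopes from the loading are:
  at A: UDL 24.8: wL³/(24EI) = 634.6/EI
  at C: UDL 24.8: wL³/(24EI) = 634.6/EI
  at A: point load 162 at a = 5.67: Pab(L + b)/(6LEI) = 577.5/EI
  at C: point load 162 at a = 5.67: Pab(L + a)/(6LEI) = 722.2/EI
  θ_A0 = 1212/EI,  θ_C0 = 1357/EI
Flexibility coefficients: a unit moment at one end gives L/(3EI) there and L/(6EI) at the far end, so f₁₁ = f₂₂ = 2.833/EI and f₁₂ = f₂₁ = 1.417/EI.
Compatibility — zero rotation at each built-in end:
  2.833 M_A + 1.417 M_C = 1212
  1.417 M_A + 2.833 M_C = 1357
Solving the pair gives M_A = 251.1 kN·m and M_C = 353.3 kN·m (hogging).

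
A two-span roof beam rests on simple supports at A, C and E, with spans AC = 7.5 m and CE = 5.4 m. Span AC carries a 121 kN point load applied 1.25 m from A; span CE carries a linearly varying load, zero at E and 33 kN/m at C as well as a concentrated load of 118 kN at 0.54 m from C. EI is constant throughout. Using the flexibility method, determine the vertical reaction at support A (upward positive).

Insert a hinge at C; M_C is the redundant, and each span becomes simply supported.
End slopes at the hinge C, treating each span as simply supported:
  span AC: point load 121 at a = 1.25: Pab(L + a)/(6LEI) = 183.8/EI
  span CE: triangular load, peak 33: w₀L³/(45EI) = 115.5/EI
  span CE: point load 118 at a = 0.54: Pab(L + b)/(6LEI) = 98.07/EI
  relative rotation θ_0 = (183.8 + 213.5)/EI = 397.3/EI
A unit hogging moment at C produces rotation L₁/(3EI) + L₂/(3EI) = 4.3/EI.
Slope continuity at C: θ_0 = M_C·4.3/EI, so M_C = 397.3/4.3 = 92.41 kN·m (hogging).
Span AC, ΣM about A with M_C applied at C: R_C^{AC}·7.5 = 151.2 + 92.41, so R_C^{AC} = 32.49 kN and R_A = 121 − 32.49 = 88.51 kN.

R_A = 88.51 kN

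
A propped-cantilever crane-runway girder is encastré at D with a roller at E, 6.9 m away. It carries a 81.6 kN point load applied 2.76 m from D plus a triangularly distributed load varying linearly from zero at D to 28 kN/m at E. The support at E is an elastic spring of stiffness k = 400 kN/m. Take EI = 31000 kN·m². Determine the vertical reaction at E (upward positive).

R_E = 41.05 kN

Choose R_E as the redundant. The primary structure is the cantilever fixed at D.
Free-end deflection of the primary structure under the applied loading (downward +):
  point load 81.6 at a = 2.76: Pa²(3L − a)/(6EI) = 1859/EI
  triangular load, peak 28 at the free end: 11w₀L⁴/(120EI) = 5818/EI
  δ_0 = 7676/EI
Tip deflection under a unit load at E: L³/(3EI) = 109.5/EI.
With EI = 31000 kN·m²: δ_0 = 0.24763 m and δ_{EE} = 0.003532 m/kN.
Compatibility — the spring shortens by R_E/k under the reaction it provides: δ_0 − R_E·δ_{EE} = R_E/k. With 1/k = 0.0025 m/kN, R_E = δ_0 / (δ_{EE} + 1/k) = 0.24763 / (0.003532 + 0.0025) = 41.05 kN.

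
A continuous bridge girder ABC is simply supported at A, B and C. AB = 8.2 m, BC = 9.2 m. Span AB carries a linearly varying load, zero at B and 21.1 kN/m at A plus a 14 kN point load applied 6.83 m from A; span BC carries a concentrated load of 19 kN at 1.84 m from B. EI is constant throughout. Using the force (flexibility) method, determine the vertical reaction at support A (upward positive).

Release continuity at B by inserting a hinge; the redundant is the internal moment M_B. The primary structure is two simply-supported spans AB and BC.
End slopes at the hinge B, treating each span as simply supported:
  span AB: triangular load, peak 21.1: 7w₀L³/(360EI) = 226.2/EI
  span AB: point load 14 at a = 6.83: Pab(L + a)/(6LEI) = 40.02/EI
  span BC: point load 19 at a = 1.84: Pab(L + b)/(6LEI) = 77.19/EI
  relative rotation θ_0 = (266.2 + 77.19)/EI = 343.4/EI
A unit hogging moment at B produces rotation L₁/(3EI) + L₂/(3EI) = 5.8/EI.
Compatibility: M_B·(L₁+L₂)/(3EI) = θ_0, giving M_B = 59.21 kN·m (hogging).
Span AB, ΣM about A with M_B applied at B: R_B^{AB}·8.2 = 332.1 + 59.21, so R_B^{AB} = 47.72 kN and R_A = 100.5 − 47.72 = 52.79 kN.

R_A = 52.79 kN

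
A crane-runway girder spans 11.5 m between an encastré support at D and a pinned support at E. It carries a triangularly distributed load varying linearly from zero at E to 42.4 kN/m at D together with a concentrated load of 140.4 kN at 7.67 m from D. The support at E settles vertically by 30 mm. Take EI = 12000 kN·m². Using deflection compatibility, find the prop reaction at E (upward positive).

Remove the prop at E; the released (primary) structure is a cantilever built in at D.
Free-end deflection of the primary structure under the applied loading (downward +):
  triangular load, peak 42.4 at the fixed end: w₀L⁴/(30EI) = 24719/EI
  point load 140.4 at a = 7.67: Pa²(3L − a)/(6EI) = 36934/EI
  δ_0 = 61653/EI
Tip deflection under a unit load at E: L³/(3EI) = 507/EI.
With EI = 12000 kN·m²: δ_0 = 5.1378 m and δ_{EE} = 0.042247 m/kN.
Compatibility — the beam at E must follow the support down by 0.03 m: δ_0 − R_E·δ_{EE} = 0.03, so R_E = (5.1378 − 0.03)/0.042247 = 120.9 kN.

R_E = 120.9 kN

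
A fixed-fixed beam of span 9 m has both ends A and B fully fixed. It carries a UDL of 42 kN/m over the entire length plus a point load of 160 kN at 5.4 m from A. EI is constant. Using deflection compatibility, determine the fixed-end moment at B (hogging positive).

Take the two fixed-end moments M_A, M_B as redundants; the released structure is the simple span AB.
End rotations of the released simple span under the applied load (×1/EI):
  at A: UDL 42: wL³/(24EI) = 1276/EI
  at B: UDL 42: wL³/(24EI) = 1276/EI
  at A: point load 160 at a = 5.4: Pab(L + b)/(6LEI) = 725.8/EI
  at B: point load 160 at a = 5.4: Pab(L + a)/(6LEI) = 829.4/EI
  θ_A0 = 2002/EI,  θ_B0 = 2105/EI
Flexibility coefficients: a unit moment at one end gives L/(3EI) there and L/(6EI) at the far end, so f₁₁ = f₂₂ = 3/EI and f₁₂ = f₂₁ = 1.5/EI.
Compatibility — zero rotation at each built-in end:
  3 M_A + 1.5 M_B = 2002
  1.5 M_A + 3 M_B = 2105
Solving the pair gives M_A = 421.7 kN·m and M_B = 490.9 kN·m (hogging).

M_B = 490.9 kN·m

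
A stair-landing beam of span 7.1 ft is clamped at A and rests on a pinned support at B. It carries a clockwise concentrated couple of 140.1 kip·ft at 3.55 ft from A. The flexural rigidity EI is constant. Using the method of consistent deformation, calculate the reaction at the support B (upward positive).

Choose R_B as the redundant. The primary structure is the cantilever fixed at A.
Deflection at B on the released cantilever, summing each load's contribution:
  clockwise couple 140.1 at a = 3.55: M₀a(2L − a)/(2EI) = 2648/EI
Tip deflection under a unit load at B: L³/(3EI) = 119.3/EI.
Compatibility at B: δ_0 − R_B·δ_{BB} = 0, so R_B = 2648/119.3 = 22.2 kip.

R_B = 22.2 kip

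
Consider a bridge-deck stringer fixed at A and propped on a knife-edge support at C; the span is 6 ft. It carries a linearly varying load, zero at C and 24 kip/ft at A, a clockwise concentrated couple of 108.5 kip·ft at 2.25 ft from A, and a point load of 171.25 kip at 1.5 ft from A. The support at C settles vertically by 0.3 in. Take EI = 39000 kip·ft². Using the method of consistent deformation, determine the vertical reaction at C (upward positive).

Remove the prop at C; the released (primary) structure is a cantilever built in at A.
Primary-structure tip deflection at C by superposition:
  triangular load, peak 24 at the fixed end: w₀L⁴/(30EI) = 1037/EI
  clockwise couple 108.5 at a = 2.25: M₀a(2L − a)/(2EI) = 1190/EI
  point load 171.25 at a = 1.5: Pa²(3L − a)/(6EI) = 1060/EI
  δ_0 = 3287/EI
Tip deflection under a unit load at C: L³/(3EI) = 72/EI.
With EI = 39000 kip·ft²: δ_0 = 0.08427 ft and δ_{CC} = 0.001846 ft/kip.
Compatibility — the beam at C must follow the support down by 0.025 ft: δ_0 − R_C·δ_{CC} = 0.025, so R_C = (0.08427 − 0.025)/0.001846 = 32.1 kip.

R_C = 32.1 kip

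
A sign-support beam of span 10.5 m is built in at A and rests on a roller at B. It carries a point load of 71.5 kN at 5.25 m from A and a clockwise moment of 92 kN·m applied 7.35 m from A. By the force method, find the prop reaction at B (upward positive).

Remove the prop at B; the released (primary) structure is a cantilever built in at A.
Primary-structure tip deflection at B by superposition:
  point load 71.5 at a = 5.25: Pa²(3L − a)/(6EI) = 8622/EI
  clockwise couple 92 at a = 7.35: M₀a(2L − a)/(2EI) = 4615/EI
  δ_0 = 13237/EI
Flexibility coefficient — unit upward force at B: δ_{BB} = L³/(3EI) = 385.9/EI.
The prop prevents deflection at B: R_B = δ_0/δ_{BB} = 13237/385.9 = 34.3 kN.

R_B = 34.3 kN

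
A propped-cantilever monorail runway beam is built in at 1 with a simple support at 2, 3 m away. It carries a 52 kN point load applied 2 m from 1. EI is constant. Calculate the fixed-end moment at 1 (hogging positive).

M_1 = 23.11 kN·m

Choose R_2 as the redundant. The primary structure is the cantilever fixed at 1.
Downward deflection at the released point 2 due to the loads:
  point load 52 at a = 2: Pa²(3L − a)/(6EI) = 242.7/EI
Tip deflection under a unit load at 2: L³/(3EI) = 9/EI.
Compatibility at 2: δ_0 − R_2·δ_{22} = 0, so R_2 = 242.7/9 = 26.96 kN.
Moment equilibrium about 1: M_1 = Σ(load moments about 1) − R_2·L = 104 − 26.96×3 = 23.11 kN·m.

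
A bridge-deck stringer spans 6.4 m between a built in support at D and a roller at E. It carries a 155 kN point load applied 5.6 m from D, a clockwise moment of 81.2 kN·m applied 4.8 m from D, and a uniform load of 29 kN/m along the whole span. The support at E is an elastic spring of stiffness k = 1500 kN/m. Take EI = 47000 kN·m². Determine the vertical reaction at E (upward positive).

R_E = 157.2 kN

Choose R_E as the redundant. The primary structure is the cantilever fixed at D.
Primary-structure tip deflection at E by superposition:
  point load 155 at a = 5.6: Pa²(3L − a)/(6EI) = 11018/EI
  clockwise couple 81.2 at a = 4.8: M₀a(2L − a)/(2EI) = 1559/EI
  UDL 29: wL⁴/(8EI) = 6082/EI
  δ_0 = 18659/EI
Flexibility coefficient — unit upward force at E: δ_{EE} = L³/(3EI) = 87.38/EI.
With EI = 47000 kN·m²: δ_0 = 0.39699 m and δ_{EE} = 0.001859 m/kN.
Compatibility — the spring shortens by R_E/k under the reaction it provides: δ_0 − R_E·δ_{EE} = R_E/k. With 1/k = 0.000667 m/kN, R_E = δ_0 / (δ_{EE} + 1/k) = 0.39699 / (0.001859 + 0.000667) = 157.2 kN.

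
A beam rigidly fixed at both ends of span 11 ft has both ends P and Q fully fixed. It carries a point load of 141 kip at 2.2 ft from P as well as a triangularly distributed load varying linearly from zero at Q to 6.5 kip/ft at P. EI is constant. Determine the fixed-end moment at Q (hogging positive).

M_Q = 75.85 kip·ft

Release both end moments; the primary structure is a simply-supported span PQ with redundants M_P and M_Q.
End rotations of the released simple span under the applied load (×1/EI):
  at P: point load 141 at a = 2.2: Pab(L + b)/(6LEI) = 818.9/EI
  at Q: point load 141 at a = 2.2: Pab(L + a)/(6LEI) = 546/EI
  at P: triangular load, peak 6.5: w₀L³/(45EI) = 192.3/EI
  at Q: triangular load, peak 6.5: 7w₀L³/(360EI) = 168.2/EI
  θ_P0 = 1011/EI,  θ_Q0 = 714.2/EI
Flexibility coefficients: a unit moment at one end gives L/(3EI) there and L/(6EI) at the far end, so f₁₁ = f₂₂ = 3.667/EI and f₁₂ = f₂₁ = 1.833/EI.
Compatibility — zero rotation at each built-in end:
  3.667 M_P + 1.833 M_Q = 1011
  1.833 M_P + 3.667 M_Q = 714.2
Solving the pair gives M_P = 237.9 kip·ft and M_Q = 75.85 kip·ft (hogging).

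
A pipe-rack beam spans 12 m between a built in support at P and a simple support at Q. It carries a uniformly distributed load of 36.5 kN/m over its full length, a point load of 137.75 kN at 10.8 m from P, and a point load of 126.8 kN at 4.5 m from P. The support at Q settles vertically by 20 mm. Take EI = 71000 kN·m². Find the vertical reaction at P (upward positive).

R_P = 400.2 kN

Release the roller at Q. Primary structure: cantilever fixed at P.
Primary-structure tip deflection at Q by superposition:
  UDL 36.5: wL⁴/(8EI) = 94608/EI
  point load 137.75 at a = 10.8: Pa²(3L − a)/(6EI) = 67482/EI
  point load 126.8 at a = 4.5: Pa²(3L − a)/(6EI) = 13480/EI
  δ_0 = 175570/EI
Tip deflection under a unit load at Q: L³/(3EI) = 576/EI.
With EI = 71000 kN·m²: δ_0 = 2.4728 m and δ_{QQ} = 0.008113 m/kN.
Compatibility — the beam at Q must follow the support down by 0.02 m: δ_0 − R_Q·δ_{QQ} = 0.02, so R_Q = (2.4728 − 0.02)/0.008113 = 302.3 kN.
Vertical equilibrium: R_P = ΣP − R_Q = 702.5 − 302.3 = 400.2 kN.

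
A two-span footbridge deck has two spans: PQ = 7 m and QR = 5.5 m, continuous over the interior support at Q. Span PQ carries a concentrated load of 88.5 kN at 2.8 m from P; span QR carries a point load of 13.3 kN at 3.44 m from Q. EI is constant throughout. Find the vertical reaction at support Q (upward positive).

Insert a hinge at Q; M_Q is the redundant, and each span becomes simply supported.
End slopes at the hinge Q, treating each span as simply supported:
  span PQ: point load 88.5 at a = 2.8: Pab(L + a)/(6LEI) = 242.8/EI
  span QR: point load 13.3 at a = 3.44: Pab(L + b)/(6LEI) = 21.59/EI
  relative rotation θ_0 = (242.8 + 21.59)/EI = 264.4/EI
A unit hogging moment at Q produces rotation L₁/(3EI) + L₂/(3EI) = 4.167/EI.
Compatibility: M_Q·(L₁+L₂)/(3EI) = θ_0, giving M_Q = 63.46 kN·m (hogging).
Span PQ, ΣM about P with M_Q applied at Q: R_Q^{PQ}·7 = 247.8 + 63.46, so R_Q^{PQ} = 44.47 kN and R_P = 88.5 − 44.47 = 44.03 kN.
Span QR, ΣM about R: R_Q^{QR}·5.5 = 27.4 + 63.46, so R_Q^{QR} = 16.52 kN and R_R = 13.3 − 16.52 = -3.22 kN.
R_Q = 44.47 + 16.52 = 60.99 kN.

R_Q = 60.99 kN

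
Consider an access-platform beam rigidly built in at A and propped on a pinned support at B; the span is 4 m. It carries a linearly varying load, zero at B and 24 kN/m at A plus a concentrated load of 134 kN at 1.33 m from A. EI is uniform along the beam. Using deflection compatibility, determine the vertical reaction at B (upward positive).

Remove the prop at B; the released (primary) structure is a cantilever built in at A.
Free-end deflection of the primary structure under the applied loading (downward +):
  triangular load, peak 24 at the fixed end: w₀L⁴/(30EI) = 204.8/EI
  point load 134 at a = 1.33: Pa²(3L − a)/(6EI) = 421.5/EI
  δ_0 = 626.3/EI
Flexibility coefficient — unit upward force at B: δ_{BB} = L³/(3EI) = 21.33/EI.
The prop prevents deflection at B: R_B = δ_0/δ_{BB} = 626.3/21.33 = 29.36 kN.

R_B = 29.36 kN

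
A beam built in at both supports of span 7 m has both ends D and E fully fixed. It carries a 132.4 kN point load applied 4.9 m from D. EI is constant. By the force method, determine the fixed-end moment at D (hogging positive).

M_D = 58.39 kN·m

Take the two fixed-end moments M_D, M_E as redundants; the released structure is the simple span DE.
Simple-span end rotations at D and E under the given loads:
  at D: point load 132.4 at a = 4.9: Pab(L + b)/(6LEI) = 295.2/EI
  at E: point load 132.4 at a = 4.9: Pab(L + a)/(6LEI) = 386/EI
  θ_D0 = 295.2/EI,  θ_E0 = 386/EI
Flexibility coefficients: a unit moment at one end gives L/(3EI) there and L/(6EI) at the far end, so f₁₁ = f₂₂ = 2.333/EI and f₁₂ = f₂₁ = 1.167/EI.
Compatibility — zero rotation at each built-in end:
  2.333 M_D + 1.167 M_E = 295.2
  1.167 M_D + 2.333 M_E = 386
Solving the pair gives M_D = 58.39 kN·m and M_E = 136.2 kN·m (hogging).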